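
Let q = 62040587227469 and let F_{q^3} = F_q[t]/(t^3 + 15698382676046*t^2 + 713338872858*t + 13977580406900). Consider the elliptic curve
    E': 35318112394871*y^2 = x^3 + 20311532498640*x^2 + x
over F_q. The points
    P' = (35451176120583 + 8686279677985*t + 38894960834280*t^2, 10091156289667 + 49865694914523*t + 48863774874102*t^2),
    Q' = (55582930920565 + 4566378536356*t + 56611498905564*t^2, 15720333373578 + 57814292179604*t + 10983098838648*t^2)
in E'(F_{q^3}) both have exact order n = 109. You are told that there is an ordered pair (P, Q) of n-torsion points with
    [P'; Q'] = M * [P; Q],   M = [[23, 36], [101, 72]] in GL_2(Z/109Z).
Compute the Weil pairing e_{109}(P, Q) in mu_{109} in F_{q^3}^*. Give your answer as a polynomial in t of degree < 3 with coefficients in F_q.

22226068307644 + 25700182748457*t + 25391102918197*t^2

Since e_{109}(P,P)=e_{109}(Q,Q)=1 and e_{109}(Q,P)=e_{109}(P,Q)^{-1}, expanding e_{109}(23*P + 36*Q,101*P + 72*Q) leaves e(P,Q)^det(M).
Inverting 91 mod 109: 6. Thus e_{109}(P,Q) = e(P',Q')^{6}.
Undo Montgomery via alpha=48983236290818, beta=30542807031545: (a',b')=(53377666629044,61991265140311) over F_{62040587227469}.
7-bit Miller (1101101) on E'/F_{62040587227469} with a'=53377666629044, b'=61991265140311: accumulate tangent/chord ratios at Q'+S and P'+S'.
e_{109}(P',Q') = 5873794257521 + 1496041248730*t + 31385873826769*t^2.
(5873794257521 + 1496041248730*t + 31385873826769*t^2)^{6} mod (62040587227469,f) = 22226068307644 + 25700182748457*t + 25391102918197*t^2.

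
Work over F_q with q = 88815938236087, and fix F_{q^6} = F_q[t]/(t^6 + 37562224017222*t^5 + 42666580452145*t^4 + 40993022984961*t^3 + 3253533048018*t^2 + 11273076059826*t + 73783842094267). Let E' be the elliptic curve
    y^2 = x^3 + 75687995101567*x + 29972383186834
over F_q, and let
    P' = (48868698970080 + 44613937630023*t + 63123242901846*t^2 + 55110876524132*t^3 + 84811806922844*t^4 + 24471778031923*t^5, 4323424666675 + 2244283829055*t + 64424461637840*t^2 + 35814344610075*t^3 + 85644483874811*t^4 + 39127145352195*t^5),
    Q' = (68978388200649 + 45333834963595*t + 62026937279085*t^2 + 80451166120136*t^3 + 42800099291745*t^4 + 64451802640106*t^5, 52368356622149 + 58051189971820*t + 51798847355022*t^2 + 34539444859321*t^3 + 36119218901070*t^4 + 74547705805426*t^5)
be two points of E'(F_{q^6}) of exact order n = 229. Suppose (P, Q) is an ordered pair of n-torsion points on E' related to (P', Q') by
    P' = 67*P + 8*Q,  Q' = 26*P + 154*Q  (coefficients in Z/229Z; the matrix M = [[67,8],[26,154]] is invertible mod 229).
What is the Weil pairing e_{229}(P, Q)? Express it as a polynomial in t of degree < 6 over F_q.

Under M = [[67,8],[26,154]] in GL_2(Z/229), e_{229}(P',Q') = e_{229}(P,Q)^(67*154-8*26 mod 229).
Inverting 34 mod 229: 128. Thus e_{229}(P,Q) = e(P',Q')^{128}.
Double-and-add over 11100101: 8-1 doublings, 5-1 additions; each step l_{T,T}/v_{2T} or l_{T,P'}/v at Q'+S for random S.
So e_{229}(P',Q') = 42158648496036 + 54372122563332*t + 48220617531424*t^2 + 72681665324957*t^3 + 40539385390219*t^4 + 87037626998067*t^5.
Hence e(P,Q) = 53409242347107 + 17988657435828*t + 62847586846729*t^2 + 66668714279138*t^3 + 41621700988660*t^4 + 56739616413799*t^5 in F_{88815938236087^6}^*.

53409242347107 + 17988657435828*t + 62847586846729*t^2 + 66668714279138*t^3 + 41621700988660*t^4 + 56739616413799*t^5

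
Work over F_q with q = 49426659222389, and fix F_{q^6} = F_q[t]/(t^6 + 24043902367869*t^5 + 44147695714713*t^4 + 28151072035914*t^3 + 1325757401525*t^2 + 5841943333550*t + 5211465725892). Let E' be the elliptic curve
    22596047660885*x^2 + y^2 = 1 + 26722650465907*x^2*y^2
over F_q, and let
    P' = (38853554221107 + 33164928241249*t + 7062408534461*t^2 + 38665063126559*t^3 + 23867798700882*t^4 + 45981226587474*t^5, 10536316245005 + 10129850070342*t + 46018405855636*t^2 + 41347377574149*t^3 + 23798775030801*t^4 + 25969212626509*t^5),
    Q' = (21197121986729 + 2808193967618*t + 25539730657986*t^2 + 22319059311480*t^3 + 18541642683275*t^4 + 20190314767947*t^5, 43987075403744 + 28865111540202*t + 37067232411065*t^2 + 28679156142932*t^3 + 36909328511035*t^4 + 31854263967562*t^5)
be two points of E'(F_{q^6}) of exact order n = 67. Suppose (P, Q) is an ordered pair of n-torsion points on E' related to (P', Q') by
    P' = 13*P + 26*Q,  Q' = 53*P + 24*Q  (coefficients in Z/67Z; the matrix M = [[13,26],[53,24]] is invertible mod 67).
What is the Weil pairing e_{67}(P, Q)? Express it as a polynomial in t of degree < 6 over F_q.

Since e_{67}(P,P)=e_{67}(Q,Q)=1 and e_{67}(Q,P)=e_{67}(P,Q)^{-1}, expanding e_{67}(13*P + 26*Q,53*P + 24*Q) leaves e(P,Q)^det(M).
det M = 13*24 - 26*53 = -1066 = 6 (mod 67); 6^{-1} = 56 (mod 67).
Edwards->Montgomery: u=(1+y)/(1-y), v=u/x -> 28829171777466v^2=u^3+8619244515969u^2+u; then x_W=23681678909939u+8219783021132: y^2=x^3+44438424365951*x+29842847796206.
Build f_{67,P'} and f_{67,Q'} via the 7-bit ladder of 67=1000011_2; evaluate at shifted divisors; quotient in F_{49426659222389^6}.
The quotient is 49287202681838 + 16409363483734*t + 16151628636665*t^2 + 32481619802460*t^3 + 5945727527013*t^4 + 1565624780594*t^5.
Hence e(P,Q) = 37052741165225 + 36368371281118*t + 47675982941375*t^2 + 41954822595858*t^3 + 6629740956*t^4 + 47339073971183*t^5 in F_{49426659222389^6}^*.

37052741165225 + 36368371281118*t + 47675982941375*t^2 + 41954822595858*t^3 + 6629740956*t^4 + 47339073971183*t^5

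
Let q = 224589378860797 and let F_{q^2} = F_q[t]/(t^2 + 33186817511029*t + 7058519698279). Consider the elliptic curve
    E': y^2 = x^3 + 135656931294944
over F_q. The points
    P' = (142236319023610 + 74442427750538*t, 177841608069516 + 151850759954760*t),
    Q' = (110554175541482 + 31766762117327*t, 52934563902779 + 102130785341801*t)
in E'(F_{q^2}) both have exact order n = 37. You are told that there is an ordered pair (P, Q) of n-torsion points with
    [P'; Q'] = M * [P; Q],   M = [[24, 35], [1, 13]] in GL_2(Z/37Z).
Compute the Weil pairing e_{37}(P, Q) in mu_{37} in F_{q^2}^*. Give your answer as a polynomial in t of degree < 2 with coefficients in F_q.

e_{37}(aP+bQ,cP+dQ) = e_{37}(P,Q)^(ad-bc); with (a,b,c,d)=(24,35,1,13) this gives the det-37 law.
Inverting 18 mod 37: 35. Thus e_{37}(P,Q) = e(P',Q')^{35}.
6-bit Miller (100101) on E'/F_{224589378860797} with a'=0, b'=135656931294944: accumulate tangent/chord ratios at Q'+S and P'+S'.
e_{37}(P',Q') = 219184814186041 + 164325325185073*t.
e_{37}(P,Q) = (219184814186041 + 164325325185073*t)^{35} = 201569809764293 + 57862184984426*t.

201569809764293 + 57862184984426*t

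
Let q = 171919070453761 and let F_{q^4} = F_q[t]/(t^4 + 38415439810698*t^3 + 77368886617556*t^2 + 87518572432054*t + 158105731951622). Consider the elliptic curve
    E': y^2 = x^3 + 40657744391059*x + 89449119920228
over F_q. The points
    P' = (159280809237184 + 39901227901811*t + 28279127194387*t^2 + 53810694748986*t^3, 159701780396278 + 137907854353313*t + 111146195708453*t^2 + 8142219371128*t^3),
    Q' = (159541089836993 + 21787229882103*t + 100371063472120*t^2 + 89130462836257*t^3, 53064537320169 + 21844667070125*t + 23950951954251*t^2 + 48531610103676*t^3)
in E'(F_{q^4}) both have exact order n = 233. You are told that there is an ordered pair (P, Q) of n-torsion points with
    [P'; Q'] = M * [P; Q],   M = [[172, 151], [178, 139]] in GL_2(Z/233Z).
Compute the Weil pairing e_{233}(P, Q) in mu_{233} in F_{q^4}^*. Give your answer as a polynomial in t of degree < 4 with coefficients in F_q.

106582248091242 + 87896050196274*t + 21060916682481*t^2 + 162266477525732*t^3

The 233-Weil pairing on E[233] over F_{171919070453761} is alternating-bilinear: e_{233}(P',Q') = e_{233}(P,Q)^det(M).
det M = 172*139 - 151*178 = -2970 = 59 (mod 233); 59^{-1} = 79 (mod 233).
8-bit Miller (11101001) on E'/F_{171919070453761} with a'=40657744391059, b'=89449119920228: accumulate tangent/chord ratios at Q'+S and P'+S'.
The quotient is 141436373724253 + 52274712190999*t + 52124256103679*t^2 + 103239918203352*t^3.
Finally e_{233}(P,Q) = 106582248091242 + 87896050196274*t + 21060916682481*t^2 + 162266477525732*t^3.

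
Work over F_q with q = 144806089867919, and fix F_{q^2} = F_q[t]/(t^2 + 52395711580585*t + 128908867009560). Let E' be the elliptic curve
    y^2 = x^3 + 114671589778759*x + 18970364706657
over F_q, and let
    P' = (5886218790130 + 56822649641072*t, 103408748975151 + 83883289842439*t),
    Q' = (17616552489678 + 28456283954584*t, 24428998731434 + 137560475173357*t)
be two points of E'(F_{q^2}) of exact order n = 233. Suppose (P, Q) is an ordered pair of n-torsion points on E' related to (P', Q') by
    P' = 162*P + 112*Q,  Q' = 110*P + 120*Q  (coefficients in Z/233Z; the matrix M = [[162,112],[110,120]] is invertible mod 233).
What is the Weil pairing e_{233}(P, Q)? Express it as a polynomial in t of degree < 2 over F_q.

e_{233}(aP+bQ,cP+dQ) = e_{233}(P,Q)^(ad-bc); with (a,b,c,d)=(162,112,110,120) this gives the det-233 law.
So e_{233}(P,Q) = e_{233}(P',Q')^{95}, since 130*95 = 1 mod 233.
Double-and-add over 11101001: 8-1 doublings, 5-1 additions; each step l_{T,T}/v_{2T} or l_{T,P'}/v at Q'+S for random S.
So e_{233}(P',Q') = 95113765445933 + 11141707242984*t.
Raise to 95: e(P,Q) = 90971038513142 + 654928359020*t in mu_{233}.

90971038513142 + 654928359020*t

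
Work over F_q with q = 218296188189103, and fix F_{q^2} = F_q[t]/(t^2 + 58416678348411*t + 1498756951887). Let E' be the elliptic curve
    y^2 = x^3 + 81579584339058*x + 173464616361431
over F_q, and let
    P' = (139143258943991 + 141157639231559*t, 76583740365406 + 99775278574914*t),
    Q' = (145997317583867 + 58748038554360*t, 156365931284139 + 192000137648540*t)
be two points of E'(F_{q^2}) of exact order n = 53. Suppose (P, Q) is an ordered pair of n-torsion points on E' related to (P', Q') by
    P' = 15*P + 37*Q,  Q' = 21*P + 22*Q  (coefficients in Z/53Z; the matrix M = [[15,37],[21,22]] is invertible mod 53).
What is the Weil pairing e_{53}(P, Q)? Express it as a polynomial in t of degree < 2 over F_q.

191872213704894 + 190617976000472*t

e_{53}(aP+bQ,cP+dQ) = e_{53}(P,Q)^(ad-bc); with (a,b,c,d)=(15,37,21,22) this gives the det-53 law.
det(M) mod 53 = 30; its inverse in (Z/53)^* is 23 (check: 30*23 mod 53 = 1).
Double-and-add over 110101: 6-1 doublings, 4-1 additions; each step l_{T,T}/v_{2T} or l_{T,P'}/v at Q'+S for random S.
Result: e(P',Q') = 96811881275187 + 193624428932095*t.
e_{53}(P,Q) = (96811881275187 + 193624428932095*t)^{23} = 191872213704894 + 190617976000472*t.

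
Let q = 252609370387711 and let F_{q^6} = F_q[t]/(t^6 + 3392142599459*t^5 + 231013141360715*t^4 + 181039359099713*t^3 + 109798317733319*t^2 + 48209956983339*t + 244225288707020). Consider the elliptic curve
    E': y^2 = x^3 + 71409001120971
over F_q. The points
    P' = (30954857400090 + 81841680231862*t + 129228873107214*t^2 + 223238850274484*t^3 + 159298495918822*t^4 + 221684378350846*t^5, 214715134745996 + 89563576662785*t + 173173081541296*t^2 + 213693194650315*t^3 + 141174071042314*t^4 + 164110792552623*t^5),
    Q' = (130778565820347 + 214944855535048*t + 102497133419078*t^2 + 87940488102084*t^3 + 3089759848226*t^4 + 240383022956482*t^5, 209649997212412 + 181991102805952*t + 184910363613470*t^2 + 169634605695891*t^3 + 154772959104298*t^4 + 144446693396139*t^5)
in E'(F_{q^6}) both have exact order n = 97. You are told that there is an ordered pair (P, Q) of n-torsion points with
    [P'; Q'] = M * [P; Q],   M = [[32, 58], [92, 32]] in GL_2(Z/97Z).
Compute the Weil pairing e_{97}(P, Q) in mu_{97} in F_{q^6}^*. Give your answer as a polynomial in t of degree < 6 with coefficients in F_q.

123713127211407 + 138117735617060*t + 129809209514916*t^2 + 177199907764189*t^3 + 49572088148579*t^4 + 172025838835097*t^5

Alternating bilinearity on E[97] (values in mu_{97} in F_{252609370387711^6}) gives e(P',Q') = e(P,Q)^det(M).
Inverting 53 mod 97: 11. Thus e_{97}(P,Q) = e(P',Q')^{11}.
Run Miller on y^2=x^3+71409001120971 over F_{252609370387711}: ladder 1100001 (7 bits); e = f_P(D_Q)/f_Q(D_P).
Result: e(P',Q') = 185805095314174 + 199373839778122*t + 210755680312469*t^2 + 94814650598317*t^3 + 99805599337036*t^4 + 56705826866733*t^5.
Finally e_{97}(P,Q) = 123713127211407 + 138117735617060*t + 129809209514916*t^2 + 177199907764189*t^3 + 49572088148579*t^4 + 172025838835097*t^5.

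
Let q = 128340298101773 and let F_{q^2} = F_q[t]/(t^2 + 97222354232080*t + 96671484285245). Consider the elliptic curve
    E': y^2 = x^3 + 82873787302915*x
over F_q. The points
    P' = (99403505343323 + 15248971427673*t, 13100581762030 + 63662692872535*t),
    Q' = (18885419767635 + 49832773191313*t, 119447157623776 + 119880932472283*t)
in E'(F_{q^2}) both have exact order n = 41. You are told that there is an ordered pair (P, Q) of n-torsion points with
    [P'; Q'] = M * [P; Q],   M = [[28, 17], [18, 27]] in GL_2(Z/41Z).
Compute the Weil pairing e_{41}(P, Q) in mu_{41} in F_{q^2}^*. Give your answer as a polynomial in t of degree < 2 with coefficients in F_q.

101136638716270 + 67811976302966*t

The 41-Weil pairing on E[41] over F_{128340298101773} is alternating-bilinear: e_{41}(P',Q') = e_{41}(P,Q)^det(M).
Inverting 40 mod 41: 40. Thus e_{41}(P,Q) = e(P',Q')^{40}.
Miller loop for e_{41} over F_{128340298101773^2}: bits of 41 = 101001; 5 double steps + 2 add steps, l/v at each.
Miller gives e_{41}(P',Q') = 90330332236154 + 60528321798807*t in F_{128340298101773^2}.
e_{41}(P,Q) = (90330332236154 + 60528321798807*t)^{40} = 101136638716270 + 67811976302966*t.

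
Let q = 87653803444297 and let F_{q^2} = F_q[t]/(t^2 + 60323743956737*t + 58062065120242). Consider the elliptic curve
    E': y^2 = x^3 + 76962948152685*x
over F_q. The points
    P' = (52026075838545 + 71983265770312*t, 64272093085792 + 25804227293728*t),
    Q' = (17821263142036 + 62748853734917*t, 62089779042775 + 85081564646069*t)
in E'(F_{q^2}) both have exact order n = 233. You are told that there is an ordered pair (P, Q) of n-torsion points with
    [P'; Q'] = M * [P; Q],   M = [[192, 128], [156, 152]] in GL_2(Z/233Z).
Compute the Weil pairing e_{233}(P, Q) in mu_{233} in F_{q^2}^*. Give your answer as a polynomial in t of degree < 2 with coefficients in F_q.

The 233-Weil pairing on E[233] over F_{87653803444297} is alternating-bilinear: e_{233}(P',Q') = e_{233}(P,Q)^det(M).
192*152 - 128*156 = 9216; reduced mod 233: det = 129, inverse 56.
Run Miller on y^2=x^3+76962948152685*x over F_{87653803444297}: ladder 11101001 (8 bits); e = f_P(D_Q)/f_Q(D_P).
Result: e(P',Q') = 11573772792495 + 51813189430751*t.
e_{233}(P,Q) = (11573772792495 + 51813189430751*t)^{56} = 81493561636250 + 81091903767591*t.

81493561636250 + 81091903767591*t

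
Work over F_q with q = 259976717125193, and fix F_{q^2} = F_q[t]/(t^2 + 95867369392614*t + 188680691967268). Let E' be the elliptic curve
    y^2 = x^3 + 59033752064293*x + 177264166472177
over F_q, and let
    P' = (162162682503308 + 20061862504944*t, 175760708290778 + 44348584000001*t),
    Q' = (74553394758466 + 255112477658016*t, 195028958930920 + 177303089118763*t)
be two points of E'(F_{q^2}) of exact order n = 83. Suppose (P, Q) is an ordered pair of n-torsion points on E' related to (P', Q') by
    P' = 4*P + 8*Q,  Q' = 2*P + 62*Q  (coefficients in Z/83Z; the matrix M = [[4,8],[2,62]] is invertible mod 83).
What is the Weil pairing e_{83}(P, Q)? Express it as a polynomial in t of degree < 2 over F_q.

The 83-Weil pairing on E[83] over F_{259976717125193} is alternating-bilinear: e_{83}(P',Q') = e_{83}(P,Q)^det(M).
Hence e(P,Q) = e(P',Q')^{39} where 39 = 66^{-1} mod 83.
Run Miller on y^2=x^3+59033752064293*x+177264166472177 over F_{259976717125193}: ladder 1010011 (7 bits); e = f_P(D_Q)/f_Q(D_P).
Miller gives e_{83}(P',Q') = 245533404965123 + 204893108832368*t in F_{259976717125193^2}.
e_{83}(P,Q) = (245533404965123 + 204893108832368*t)^{39} = 219695173776785 + 143536997876930*t.

219695173776785 + 143536997876930*t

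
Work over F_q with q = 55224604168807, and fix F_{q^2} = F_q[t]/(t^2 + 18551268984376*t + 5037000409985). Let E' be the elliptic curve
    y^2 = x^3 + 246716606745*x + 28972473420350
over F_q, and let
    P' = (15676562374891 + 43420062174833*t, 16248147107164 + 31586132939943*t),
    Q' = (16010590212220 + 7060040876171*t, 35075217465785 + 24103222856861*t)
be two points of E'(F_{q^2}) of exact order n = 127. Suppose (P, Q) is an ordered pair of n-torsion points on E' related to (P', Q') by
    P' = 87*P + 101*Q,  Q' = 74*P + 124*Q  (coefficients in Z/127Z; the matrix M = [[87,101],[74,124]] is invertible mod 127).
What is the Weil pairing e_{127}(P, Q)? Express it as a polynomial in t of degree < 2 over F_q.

16635905213491 + 911518699749*t

The 127-Weil pairing on E[127] over F_{55224604168807} is alternating-bilinear: e_{127}(P',Q') = e_{127}(P,Q)^det(M).
87*124 - 101*74 = 3314; reduced mod 127: det = 12, inverse 53.
n = 127 = (1111111)_2 (7 bits, wt 7); accumulate f_{127,P'}(Q'+S)/f_{127,P'}(S) along the 6-step ladder.
So e_{127}(P',Q') = 31608732170338 + 7731216384567*t.
(31608732170338 + 7731216384567*t)^{53} mod (55224604168807,f) = 16635905213491 + 911518699749*t.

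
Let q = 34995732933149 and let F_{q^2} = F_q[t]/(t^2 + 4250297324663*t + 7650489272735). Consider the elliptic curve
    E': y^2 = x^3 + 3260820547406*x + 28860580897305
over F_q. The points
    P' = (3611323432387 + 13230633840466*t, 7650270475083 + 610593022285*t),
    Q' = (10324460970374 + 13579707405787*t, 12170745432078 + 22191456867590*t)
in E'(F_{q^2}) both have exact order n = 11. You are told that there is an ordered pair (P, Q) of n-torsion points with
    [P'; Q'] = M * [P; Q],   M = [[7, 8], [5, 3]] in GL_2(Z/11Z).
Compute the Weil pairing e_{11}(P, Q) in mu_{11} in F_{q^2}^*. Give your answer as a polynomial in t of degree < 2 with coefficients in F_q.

The 11-Weil pairing on E[11] over F_{34995732933149} is alternating-bilinear: e_{11}(P',Q') = e_{11}(P,Q)^det(M).
Inverting 3 mod 11: 4. Thus e_{11}(P,Q) = e(P',Q')^{4}.
Double-and-add over 1011: 4-1 doublings, 3-1 additions; each step l_{T,T}/v_{2T} or l_{T,P'}/v at Q'+S for random S.
e_{11}(P',Q') = 15889654317420 + 8463802061579*t.
(15889654317420 + 8463802061579*t)^{4} mod (34995732933149,f) = 9302819206048 + 1871218364945*t.

9302819206048 + 1871218364945*t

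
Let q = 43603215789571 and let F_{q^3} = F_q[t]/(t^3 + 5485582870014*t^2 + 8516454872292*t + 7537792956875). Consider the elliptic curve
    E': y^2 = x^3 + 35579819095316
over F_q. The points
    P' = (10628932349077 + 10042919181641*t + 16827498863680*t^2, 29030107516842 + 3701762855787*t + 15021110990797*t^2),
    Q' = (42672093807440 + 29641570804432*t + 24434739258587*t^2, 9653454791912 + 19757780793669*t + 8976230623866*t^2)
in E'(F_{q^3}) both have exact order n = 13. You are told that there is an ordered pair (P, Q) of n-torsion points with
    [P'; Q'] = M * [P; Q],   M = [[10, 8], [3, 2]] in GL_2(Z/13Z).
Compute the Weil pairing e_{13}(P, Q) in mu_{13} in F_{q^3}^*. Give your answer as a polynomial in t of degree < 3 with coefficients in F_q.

e_{13}(aP+bQ,cP+dQ) = e_{13}(P,Q)^(ad-bc); with (a,b,c,d)=(10,8,3,2) this gives the det-13 law.
det(M) mod 13 = 9; its inverse in (Z/13)^* is 3 (check: 9*3 mod 13 = 1).
4-bit Miller (1101) on E'/F_{43603215789571} with a'=0, b'=35579819095316: accumulate tangent/chord ratios at Q'+S and P'+S'.
e_{13}(P',Q') = 14535071091510 + 3737439605853*t + 14303463661859*t^2.
Raise to 3: e(P,Q) = 12300878818247 + 34991733030447*t + 26533184320624*t^2 in mu_{13}.

12300878818247 + 34991733030447*t + 26533184320624*t^2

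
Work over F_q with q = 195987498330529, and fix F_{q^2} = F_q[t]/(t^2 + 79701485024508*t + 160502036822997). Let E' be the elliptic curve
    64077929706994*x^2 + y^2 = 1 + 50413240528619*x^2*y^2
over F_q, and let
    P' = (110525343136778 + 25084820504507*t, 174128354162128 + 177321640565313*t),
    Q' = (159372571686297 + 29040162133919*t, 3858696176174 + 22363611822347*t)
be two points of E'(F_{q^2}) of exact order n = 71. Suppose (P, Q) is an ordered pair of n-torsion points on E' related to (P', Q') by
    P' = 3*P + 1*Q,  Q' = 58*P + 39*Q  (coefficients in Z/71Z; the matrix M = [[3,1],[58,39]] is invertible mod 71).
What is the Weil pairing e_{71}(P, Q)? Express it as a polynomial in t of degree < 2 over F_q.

86933832583787 + 51270599245964*t

e_{71} is bilinear + alternating on E[71], so e_{71}(3*P + 1*Q, 58*P + 39*Q) = e_{71}(P,Q)^(3*39-1*58).
So e_{71}(P,Q) = e_{71}(P',Q')^{65}, since 59*65 = 1 mod 71.
Edwards->Montgomery: u=(1+y)/(1-y), v=u/x -> 119726786426328v^2=u^3+164046307635221u^2+u; then x_W=52413046877226u+117075610871200: y^2=x^3+138911427359672*x+80754093472718.
Run Miller on y^2=x^3+138911427359672*x+80754093472718 over F_{195987498330529}: ladder 1000111 (7 bits); e = f_P(D_Q)/f_Q(D_P).
Result: e(P',Q') = 124053117374930 + 92053497239406*t.
e_{71}(P,Q) = (124053117374930 + 92053497239406*t)^{65} = 86933832583787 + 51270599245964*t.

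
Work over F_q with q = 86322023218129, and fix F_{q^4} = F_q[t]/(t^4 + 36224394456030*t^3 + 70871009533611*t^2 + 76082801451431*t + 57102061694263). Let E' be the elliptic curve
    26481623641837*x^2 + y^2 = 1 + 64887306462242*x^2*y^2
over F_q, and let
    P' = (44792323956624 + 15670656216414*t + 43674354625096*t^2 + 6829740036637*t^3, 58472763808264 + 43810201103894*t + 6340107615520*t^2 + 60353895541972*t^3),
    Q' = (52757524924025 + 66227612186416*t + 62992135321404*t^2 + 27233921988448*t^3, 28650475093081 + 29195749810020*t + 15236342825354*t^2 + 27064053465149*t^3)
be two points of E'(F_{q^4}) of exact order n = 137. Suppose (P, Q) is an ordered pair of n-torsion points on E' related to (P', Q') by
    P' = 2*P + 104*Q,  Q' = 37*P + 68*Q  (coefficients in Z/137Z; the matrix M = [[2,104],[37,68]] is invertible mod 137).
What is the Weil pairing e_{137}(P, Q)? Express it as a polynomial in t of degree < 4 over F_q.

The 137-Weil pairing on E[137] over F_{86322023218129} is alternating-bilinear: e_{137}(P',Q') = e_{137}(P,Q)^det(M).
det M = 2*68 - 104*37 = -3712 = 124 (mod 137); 124^{-1} = 21 (mod 137).
Map (x,y)_Ed via u=(1+y)/(1-y), v=(1+y)/((1-y)x) to Montgomery A=21509117477398,B=31209778179686; then to (a',b')=(66961089168076,22401023864337).
Miller loop for e_{137} over F_{86322023218129^4}: bits of 137 = 10001001; 7 double steps + 2 add steps, l/v at each.
Miller gives e_{137}(P',Q') = 4305920304309 + 15210240303244*t + 58627286030471*t^2 + 73661516938186*t^3 in F_{86322023218129^4}.
Hence e(P,Q) = 46968077837196 + 56616824308659*t + 6121969922883*t^2 + 45121494489956*t^3 in F_{86322023218129^4}^*.

46968077837196 + 56616824308659*t + 6121969922883*t^2 + 45121494489956*t^3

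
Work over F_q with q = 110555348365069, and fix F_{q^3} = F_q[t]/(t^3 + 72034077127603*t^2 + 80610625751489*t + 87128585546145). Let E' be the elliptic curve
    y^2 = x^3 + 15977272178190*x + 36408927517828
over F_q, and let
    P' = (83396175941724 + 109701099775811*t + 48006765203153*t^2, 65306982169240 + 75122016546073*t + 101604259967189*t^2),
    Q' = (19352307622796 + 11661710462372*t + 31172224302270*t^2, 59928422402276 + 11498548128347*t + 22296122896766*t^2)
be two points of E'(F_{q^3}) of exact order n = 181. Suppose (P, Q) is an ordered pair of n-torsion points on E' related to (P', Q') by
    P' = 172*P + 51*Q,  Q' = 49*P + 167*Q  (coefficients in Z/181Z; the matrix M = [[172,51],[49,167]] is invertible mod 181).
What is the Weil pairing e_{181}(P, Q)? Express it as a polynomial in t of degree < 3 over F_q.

20131160823742 + 97295952481486*t + 10989976949371*t^2

Under M = [[172,51],[49,167]] in GL_2(Z/181), e_{181}(P',Q') = e_{181}(P,Q)^(172*167-51*49 mod 181).
172*167 - 51*49 = 26225; reduced mod 181: det = 161, inverse 9.
Run Miller on y^2=x^3+15977272178190*x+36408927517828 over F_{110555348365069}: ladder 10110101 (8 bits); e = f_P(D_Q)/f_Q(D_P).
Miller gives e_{181}(P',Q') = 107521072067626 + 73681461116061*t + 105196045553156*t^2 in F_{110555348365069^3}.
Thus e_{181}(P,Q) = 20131160823742 + 97295952481486*t + 10989976949371*t^2.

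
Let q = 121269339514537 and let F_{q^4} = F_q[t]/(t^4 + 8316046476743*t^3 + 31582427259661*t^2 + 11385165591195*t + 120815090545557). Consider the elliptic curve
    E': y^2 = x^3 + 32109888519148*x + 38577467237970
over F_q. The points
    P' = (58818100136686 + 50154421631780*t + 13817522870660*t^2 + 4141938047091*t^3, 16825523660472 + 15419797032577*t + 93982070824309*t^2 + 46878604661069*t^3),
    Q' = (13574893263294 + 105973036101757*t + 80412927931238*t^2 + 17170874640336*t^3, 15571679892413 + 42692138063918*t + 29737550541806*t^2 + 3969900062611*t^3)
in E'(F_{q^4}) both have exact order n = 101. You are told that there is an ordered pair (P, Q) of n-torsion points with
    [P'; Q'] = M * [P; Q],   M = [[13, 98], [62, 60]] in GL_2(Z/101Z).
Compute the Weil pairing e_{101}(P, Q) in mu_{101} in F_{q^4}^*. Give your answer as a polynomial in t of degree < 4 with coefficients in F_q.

21190537137115 + 109292988121412*t + 100321876605674*t^2 + 2671922314508*t^3

e_{101}(aP+bQ,cP+dQ) = e_{101}(P,Q)^(ad-bc); with (a,b,c,d)=(13,98,62,60) this gives the det-101 law.
Inverting 57 mod 101: 39. Thus e_{101}(P,Q) = e(P',Q')^{39}.
Miller loop for e_{101} over F_{121269339514537^4}: bits of 101 = 1100101; 6 double steps + 3 add steps, l/v at each.
f_P(D_Q)/f_Q(D_P) = 106999966402858 + 55465140838093*t + 24103195244858*t^2 + 97056686133968*t^3.
e_{101}(P,Q) = (106999966402858 + 55465140838093*t + 24103195244858*t^2 + 97056686133968*t^3)^{39} = 21190537137115 + 109292988121412*t + 100321876605674*t^2 + 2671922314508*t^3.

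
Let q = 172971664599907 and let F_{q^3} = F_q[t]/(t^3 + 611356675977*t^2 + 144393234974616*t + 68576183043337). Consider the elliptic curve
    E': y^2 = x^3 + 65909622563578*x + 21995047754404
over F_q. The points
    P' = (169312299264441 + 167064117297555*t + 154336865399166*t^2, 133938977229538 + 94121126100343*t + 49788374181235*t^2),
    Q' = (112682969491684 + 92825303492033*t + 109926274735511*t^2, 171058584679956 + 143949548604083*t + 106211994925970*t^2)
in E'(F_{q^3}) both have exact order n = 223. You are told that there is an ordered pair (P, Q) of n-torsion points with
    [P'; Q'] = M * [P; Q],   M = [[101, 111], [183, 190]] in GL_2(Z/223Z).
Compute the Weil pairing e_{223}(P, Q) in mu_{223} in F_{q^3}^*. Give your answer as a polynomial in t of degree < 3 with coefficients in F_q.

e_{223}(aP+bQ,cP+dQ) = e_{223}(P,Q)^(ad-bc); with (a,b,c,d)=(101,111,183,190) this gives the det-223 law.
det(M) mod 223 = 215; its inverse in (Z/223)^* is 195 (check: 215*195 mod 223 = 1).
8-bit Miller (11011111) on E'/F_{172971664599907} with a'=65909622563578, b'=21995047754404: accumulate tangent/chord ratios at Q'+S and P'+S'.
So e_{223}(P',Q') = 45083644642243 + 29355480491590*t + 24153365233187*t^2.
e_{223}(P,Q) = (45083644642243 + 29355480491590*t + 24153365233187*t^2)^{195} = 24659258693417 + 125414222961805*t + 134109359429557*t^2.

24659258693417 + 125414222961805*t + 134109359429557*t^2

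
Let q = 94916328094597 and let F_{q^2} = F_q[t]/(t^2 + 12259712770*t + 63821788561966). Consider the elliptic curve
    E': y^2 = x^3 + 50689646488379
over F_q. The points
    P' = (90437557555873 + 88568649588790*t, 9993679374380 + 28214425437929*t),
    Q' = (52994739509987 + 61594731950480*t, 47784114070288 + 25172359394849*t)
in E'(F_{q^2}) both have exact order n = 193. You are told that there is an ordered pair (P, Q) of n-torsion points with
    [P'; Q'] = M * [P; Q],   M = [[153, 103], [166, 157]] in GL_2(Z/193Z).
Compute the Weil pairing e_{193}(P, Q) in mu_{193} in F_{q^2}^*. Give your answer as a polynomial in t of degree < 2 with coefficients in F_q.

71707055752487 + 15215441387464*t

e_{193} is bilinear + alternating on E[193], so e_{193}(153*P + 103*Q, 166*P + 157*Q) = e_{193}(P,Q)^(153*157-103*166).
det M = 153*157 - 103*166 = 6923 = 168 (mod 193); 168^{-1} = 54 (mod 193).
Miller loop for e_{193} over F_{94916328094597^2}: bits of 193 = 11000001; 7 double steps + 2 add steps, l/v at each.
f_P(D_Q)/f_Q(D_P) = 47118423314134 + 46197852608979*t.
(47118423314134 + 46197852608979*t)^{54} mod (94916328094597,f) = 71707055752487 + 15215441387464*t.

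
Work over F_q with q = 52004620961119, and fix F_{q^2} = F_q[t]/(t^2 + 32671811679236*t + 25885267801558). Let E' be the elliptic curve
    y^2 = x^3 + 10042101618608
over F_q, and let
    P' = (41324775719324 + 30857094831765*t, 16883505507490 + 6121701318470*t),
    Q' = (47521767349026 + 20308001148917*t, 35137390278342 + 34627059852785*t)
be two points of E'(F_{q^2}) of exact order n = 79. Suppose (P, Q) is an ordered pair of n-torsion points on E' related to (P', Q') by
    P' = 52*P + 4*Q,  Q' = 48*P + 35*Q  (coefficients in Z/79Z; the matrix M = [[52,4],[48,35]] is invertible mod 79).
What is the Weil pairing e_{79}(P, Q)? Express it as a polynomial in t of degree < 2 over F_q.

31547259434786 + 26667765773633*t

Under M = [[52,4],[48,35]] in GL_2(Z/79), e_{79}(P',Q') = e_{79}(P,Q)^(52*35-4*48 mod 79).
So e_{79}(P,Q) = e_{79}(P',Q')^{28}, since 48*28 = 1 mod 79.
n = 79 = (1001111)_2 (7 bits, wt 5); accumulate f_{79,P'}(Q'+S)/f_{79,P'}(S) along the 6-step ladder.
Miller gives e_{79}(P',Q') = 19948662882039 + 29117669960613*t in F_{52004620961119^2}.
Hence e(P,Q) = 31547259434786 + 26667765773633*t in F_{52004620961119^2}^*.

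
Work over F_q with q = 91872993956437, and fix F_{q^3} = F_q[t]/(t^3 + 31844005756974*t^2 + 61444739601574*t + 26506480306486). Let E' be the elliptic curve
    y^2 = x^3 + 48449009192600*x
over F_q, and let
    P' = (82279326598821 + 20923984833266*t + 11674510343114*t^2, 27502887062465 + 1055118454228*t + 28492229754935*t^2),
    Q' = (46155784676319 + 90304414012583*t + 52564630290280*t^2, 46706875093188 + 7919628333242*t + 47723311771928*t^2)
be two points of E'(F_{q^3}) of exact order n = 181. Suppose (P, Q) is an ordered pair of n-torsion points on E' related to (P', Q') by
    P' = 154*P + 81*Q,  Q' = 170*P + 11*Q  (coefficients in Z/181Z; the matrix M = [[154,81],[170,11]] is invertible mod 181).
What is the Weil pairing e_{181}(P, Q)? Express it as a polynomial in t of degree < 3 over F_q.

Under M = [[154,81],[170,11]] in GL_2(Z/181), e_{181}(P',Q') = e_{181}(P,Q)^(154*11-81*170 mod 181).
det(M) mod 181 = 51; its inverse in (Z/181)^* is 71 (check: 51*71 mod 181 = 1).
Double-and-add over 10110101: 8-1 doublings, 5-1 additions; each step l_{T,T}/v_{2T} or l_{T,P'}/v at Q'+S for random S.
Miller gives e_{181}(P',Q') = 50638011420958 + 17118091740420*t + 59133845535502*t^2 in F_{91872993956437^3}.
Thus e_{181}(P,Q) = 629179887689 + 9769113534463*t + 91802896491118*t^2.

629179887689 + 9769113534463*t + 91802896491118*t^2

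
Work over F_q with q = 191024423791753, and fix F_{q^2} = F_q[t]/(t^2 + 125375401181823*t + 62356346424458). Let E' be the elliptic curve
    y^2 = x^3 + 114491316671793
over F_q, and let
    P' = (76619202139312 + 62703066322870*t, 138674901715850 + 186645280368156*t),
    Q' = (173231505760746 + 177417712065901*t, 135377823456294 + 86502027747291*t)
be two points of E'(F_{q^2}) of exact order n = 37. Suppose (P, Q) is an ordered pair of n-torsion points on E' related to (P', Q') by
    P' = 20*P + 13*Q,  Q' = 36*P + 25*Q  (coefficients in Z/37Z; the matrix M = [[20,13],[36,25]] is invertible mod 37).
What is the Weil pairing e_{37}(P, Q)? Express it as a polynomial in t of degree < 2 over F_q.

4195578949785 + 9300361675721*t

Since e_{37}(P,P)=e_{37}(Q,Q)=1 and e_{37}(Q,P)=e_{37}(P,Q)^{-1}, expanding e_{37}(20*P + 13*Q,36*P + 25*Q) leaves e(P,Q)^det(M).
Hence e(P,Q) = e(P',Q')^{22} where 22 = 32^{-1} mod 37.
Run Miller on y^2=x^3+114491316671793 over F_{191024423791753}: ladder 100101 (6 bits); e = f_P(D_Q)/f_Q(D_P).
e_{37}(P',Q') = 83460301061708 + 127166473625455*t.
Finally e_{37}(P,Q) = 4195578949785 + 9300361675721*t.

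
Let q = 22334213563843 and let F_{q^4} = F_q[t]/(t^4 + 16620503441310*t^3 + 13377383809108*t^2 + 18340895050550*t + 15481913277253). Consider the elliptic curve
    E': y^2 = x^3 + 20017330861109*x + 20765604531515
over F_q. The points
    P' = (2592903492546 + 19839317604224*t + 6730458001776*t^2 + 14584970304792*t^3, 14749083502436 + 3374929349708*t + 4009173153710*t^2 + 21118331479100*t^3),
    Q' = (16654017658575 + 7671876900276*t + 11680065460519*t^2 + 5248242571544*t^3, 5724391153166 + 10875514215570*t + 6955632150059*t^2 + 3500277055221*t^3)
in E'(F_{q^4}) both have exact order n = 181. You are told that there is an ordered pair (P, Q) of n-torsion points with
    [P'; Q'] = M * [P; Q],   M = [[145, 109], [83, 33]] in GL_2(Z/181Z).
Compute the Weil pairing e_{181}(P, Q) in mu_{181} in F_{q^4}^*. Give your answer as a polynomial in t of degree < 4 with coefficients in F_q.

4013220829086 + 19145742067801*t + 10567895514970*t^2 + 1974275787621*t^3

e_{181} is bilinear + alternating on E[181], so e_{181}(145*P + 109*Q, 83*P + 33*Q) = e_{181}(P,Q)^(145*33-109*83).
det M = 145*33 - 109*83 = -4262 = 82 (mod 181); 82^{-1} = 117 (mod 181).
Build f_{181,P'} and f_{181,Q'} via the 8-bit ladder of 181=10110101_2; evaluate at shifted divisors; quotient in F_{22334213563843^4}.
f_P(D_Q)/f_Q(D_P) = 19630188583005 + 540197644397*t + 9720320933248*t^2 + 10941629340343*t^3.
Finally e_{181}(P,Q) = 4013220829086 + 19145742067801*t + 10567895514970*t^2 + 1974275787621*t^3.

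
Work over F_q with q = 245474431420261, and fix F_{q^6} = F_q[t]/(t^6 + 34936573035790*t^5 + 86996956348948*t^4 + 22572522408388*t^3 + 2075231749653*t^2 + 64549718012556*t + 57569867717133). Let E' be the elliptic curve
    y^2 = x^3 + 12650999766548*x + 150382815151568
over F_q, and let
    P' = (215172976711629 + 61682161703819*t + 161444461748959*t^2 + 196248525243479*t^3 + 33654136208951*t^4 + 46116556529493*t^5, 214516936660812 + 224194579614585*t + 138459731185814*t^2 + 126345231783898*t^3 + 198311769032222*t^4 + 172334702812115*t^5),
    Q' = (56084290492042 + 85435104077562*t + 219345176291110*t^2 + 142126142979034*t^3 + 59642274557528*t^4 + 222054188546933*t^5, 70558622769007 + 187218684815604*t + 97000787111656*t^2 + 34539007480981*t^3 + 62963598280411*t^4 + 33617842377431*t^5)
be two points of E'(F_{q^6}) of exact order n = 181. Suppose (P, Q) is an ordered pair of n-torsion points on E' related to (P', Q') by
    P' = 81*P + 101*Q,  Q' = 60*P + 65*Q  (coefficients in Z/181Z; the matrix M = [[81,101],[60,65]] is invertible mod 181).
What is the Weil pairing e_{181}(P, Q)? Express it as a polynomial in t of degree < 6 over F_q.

e_{181} is bilinear + alternating on E[181], so e_{181}(81*P + 101*Q, 60*P + 65*Q) = e_{181}(P,Q)^(81*65-101*60).
So e_{181}(P,Q) = e_{181}(P',Q')^{130}, since 110*130 = 1 mod 181.
Build f_{181,P'} and f_{181,Q'} via the 8-bit ladder of 181=10110101_2; evaluate at shifted divisors; quotient in F_{245474431420261^6}.
So e_{181}(P',Q') = 45628979408070 + 70783042324766*t + 134613080524337*t^2 + 186470945214310*t^3 + 240211114969707*t^4 + 145488214990*t^5.
(45628979408070 + 70783042324766*t + 134613080524337*t^2 + 186470945214310*t^3 + 240211114969707*t^4 + 145488214990*t^5)^{130} mod (245474431420261,f) = 98516517164137 + 149161828808908*t + 191173243245449*t^2 + 196271976038912*t^3 + 6230479063673*t^4 + 226030050550087*t^5.

98516517164137 + 149161828808908*t + 191173243245449*t^2 + 196271976038912*t^3 + 6230479063673*t^4 + 226030050550087*t^5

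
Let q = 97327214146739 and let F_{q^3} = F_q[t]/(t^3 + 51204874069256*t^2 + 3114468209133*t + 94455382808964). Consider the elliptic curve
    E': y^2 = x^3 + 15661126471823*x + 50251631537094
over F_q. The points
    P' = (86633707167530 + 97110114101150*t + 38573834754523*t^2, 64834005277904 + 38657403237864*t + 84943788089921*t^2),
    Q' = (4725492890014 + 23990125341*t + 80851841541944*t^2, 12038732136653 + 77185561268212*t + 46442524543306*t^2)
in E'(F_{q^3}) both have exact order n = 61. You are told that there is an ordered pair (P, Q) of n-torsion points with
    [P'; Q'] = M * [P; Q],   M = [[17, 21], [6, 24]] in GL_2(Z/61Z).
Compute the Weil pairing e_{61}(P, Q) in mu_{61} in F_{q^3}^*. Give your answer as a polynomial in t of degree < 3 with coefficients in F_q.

69448473182623 + 34438387744541*t + 89131837534538*t^2

Alternating bilinearity on E[61] (values in mu_{61} in F_{97327214146739^3}) gives e(P',Q') = e(P,Q)^det(M).
Hence e(P,Q) = e(P',Q')^{53} where 53 = 38^{-1} mod 61.
n = 61 = (111101)_2 (6 bits, wt 5); accumulate f_{61,P'}(Q'+S)/f_{61,P'}(S) along the 5-step ladder.
So e_{61}(P',Q') = 74445981755190 + 71431539074353*t + 91241195265238*t^2.
Hence e(P,Q) = 69448473182623 + 34438387744541*t + 89131837534538*t^2 in F_{97327214146739^3}^*.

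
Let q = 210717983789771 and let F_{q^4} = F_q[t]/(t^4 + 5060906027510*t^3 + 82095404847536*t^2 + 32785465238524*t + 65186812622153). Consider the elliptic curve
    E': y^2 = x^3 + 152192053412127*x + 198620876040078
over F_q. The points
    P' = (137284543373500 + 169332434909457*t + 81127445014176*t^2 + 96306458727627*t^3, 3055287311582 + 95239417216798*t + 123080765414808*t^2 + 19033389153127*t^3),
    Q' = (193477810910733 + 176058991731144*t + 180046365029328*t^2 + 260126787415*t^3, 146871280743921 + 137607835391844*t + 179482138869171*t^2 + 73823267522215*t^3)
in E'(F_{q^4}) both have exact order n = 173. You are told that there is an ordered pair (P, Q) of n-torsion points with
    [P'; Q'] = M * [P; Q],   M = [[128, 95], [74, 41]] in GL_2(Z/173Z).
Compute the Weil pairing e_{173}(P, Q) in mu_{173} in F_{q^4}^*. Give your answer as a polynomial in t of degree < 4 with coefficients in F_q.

185665158186161 + 48871686250283*t + 145796045426417*t^2 + 97383050584552*t^3

e_{173} is bilinear + alternating on E[173], so e_{173}(128*P + 95*Q, 74*P + 41*Q) = e_{173}(P,Q)^(128*41-95*74).
So e_{173}(P,Q) = e_{173}(P',Q')^{163}, since 121*163 = 1 mod 173.
Miller loop for e_{173} over F_{210717983789771^4}: bits of 173 = 10101101; 7 double steps + 4 add steps, l/v at each.
So e_{173}(P',Q') = 13598950661180 + 142924378047463*t + 47945644730605*t^2 + 47368031775498*t^3.
Finally e_{173}(P,Q) = 185665158186161 + 48871686250283*t + 145796045426417*t^2 + 97383050584552*t^3.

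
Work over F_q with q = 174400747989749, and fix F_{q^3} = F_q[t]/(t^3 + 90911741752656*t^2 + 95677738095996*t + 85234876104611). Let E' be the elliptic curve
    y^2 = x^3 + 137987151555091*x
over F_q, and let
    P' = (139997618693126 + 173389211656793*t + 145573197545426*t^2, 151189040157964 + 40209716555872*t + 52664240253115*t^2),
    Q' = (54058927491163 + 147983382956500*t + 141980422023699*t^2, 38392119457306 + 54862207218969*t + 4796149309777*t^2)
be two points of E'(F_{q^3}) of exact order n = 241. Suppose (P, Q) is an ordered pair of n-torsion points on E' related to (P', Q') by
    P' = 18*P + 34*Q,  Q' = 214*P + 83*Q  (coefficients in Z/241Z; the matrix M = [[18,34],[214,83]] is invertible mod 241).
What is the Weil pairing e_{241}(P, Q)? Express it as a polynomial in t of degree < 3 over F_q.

Since e_{241}(P,P)=e_{241}(Q,Q)=1 and e_{241}(Q,P)=e_{241}(P,Q)^{-1}, expanding e_{241}(18*P + 34*Q,214*P + 83*Q) leaves e(P,Q)^det(M).
det M = 18*83 - 34*214 = -5782 = 2 (mod 241); 2^{-1} = 121 (mod 241).
8-bit Miller (11110001) on E'/F_{174400747989749} with a'=137987151555091, b'=0: accumulate tangent/chord ratios at Q'+S and P'+S'.
So e_{241}(P',Q') = 40365537881148 + 83947988236431*t + 161876414600027*t^2.
Finally e_{241}(P,Q) = 40673248147490 + 6062505315954*t + 66033353744971*t^2.

40673248147490 + 6062505315954*t + 66033353744971*t^2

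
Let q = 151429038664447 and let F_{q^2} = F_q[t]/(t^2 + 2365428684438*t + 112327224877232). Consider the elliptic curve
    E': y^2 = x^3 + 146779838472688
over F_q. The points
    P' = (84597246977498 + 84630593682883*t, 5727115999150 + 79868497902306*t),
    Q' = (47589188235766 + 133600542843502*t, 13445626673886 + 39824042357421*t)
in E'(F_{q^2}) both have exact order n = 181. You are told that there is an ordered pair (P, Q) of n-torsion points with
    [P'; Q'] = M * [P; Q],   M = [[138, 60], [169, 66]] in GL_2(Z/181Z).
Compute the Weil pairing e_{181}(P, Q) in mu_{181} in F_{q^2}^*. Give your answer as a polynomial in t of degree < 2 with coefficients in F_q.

114557496623049 + 76425246921634*t

e_{181}(aP+bQ,cP+dQ) = e_{181}(P,Q)^(ad-bc); with (a,b,c,d)=(138,60,169,66) this gives the det-181 law.
det(M) mod 181 = 54; its inverse in (Z/181)^* is 57 (check: 54*57 mod 181 = 1).
Double-and-add over 10110101: 8-1 doublings, 5-1 additions; each step l_{T,T}/v_{2T} or l_{T,P'}/v at Q'+S for random S.
Miller gives e_{181}(P',Q') = 96155472368163 + 30863215830503*t in F_{151429038664447^2}.
Thus e_{181}(P,Q) = 114557496623049 + 76425246921634*t.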